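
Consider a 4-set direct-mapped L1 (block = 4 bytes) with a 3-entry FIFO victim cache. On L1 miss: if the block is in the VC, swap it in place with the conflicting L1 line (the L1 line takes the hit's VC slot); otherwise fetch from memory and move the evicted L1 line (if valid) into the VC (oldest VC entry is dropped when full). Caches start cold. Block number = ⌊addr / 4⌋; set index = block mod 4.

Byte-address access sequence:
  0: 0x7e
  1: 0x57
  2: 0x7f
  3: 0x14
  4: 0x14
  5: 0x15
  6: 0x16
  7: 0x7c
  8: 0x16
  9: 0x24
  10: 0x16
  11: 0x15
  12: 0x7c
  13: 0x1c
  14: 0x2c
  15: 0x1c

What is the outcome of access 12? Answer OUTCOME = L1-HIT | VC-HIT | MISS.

OUTCOME = L1-HIT

#0 0x7e→b31/s3 MISS; vc=[]
#1 0x57→b21/s1 MISS; vc=[]
#2 0x7f→b31/s3 L1-HIT; vc=[]
#3 0x14→b5/s1 MISS; vc=[21]
#4 0x14→b5/s1 L1-HIT; vc=[21]
#5 0x15→b5/s1 L1-HIT; vc=[21]
#6 0x16→b5/s1 L1-HIT; vc=[21]
#7 0x7c→b31/s3 L1-HIT; vc=[21]
#8 0x16→b5/s1 L1-HIT; vc=[21]
#9 0x24→b9/s1 MISS; vc=[21,5]
#10 0x16→b5/s1 VC-HIT; vc=[21,9]
#11 0x15→b5/s1 L1-HIT; vc=[21,9]
#12 0x7c→b31/s3 L1-HIT; vc=[21,9]
#13 0x1c→b7/s3 MISS; vc=[21,9,31]
#14 0x2c→b11/s3 MISS; vc=[9,31,7]
#15 0x1c→b7/s3 VC-HIT; vc=[9,31,11]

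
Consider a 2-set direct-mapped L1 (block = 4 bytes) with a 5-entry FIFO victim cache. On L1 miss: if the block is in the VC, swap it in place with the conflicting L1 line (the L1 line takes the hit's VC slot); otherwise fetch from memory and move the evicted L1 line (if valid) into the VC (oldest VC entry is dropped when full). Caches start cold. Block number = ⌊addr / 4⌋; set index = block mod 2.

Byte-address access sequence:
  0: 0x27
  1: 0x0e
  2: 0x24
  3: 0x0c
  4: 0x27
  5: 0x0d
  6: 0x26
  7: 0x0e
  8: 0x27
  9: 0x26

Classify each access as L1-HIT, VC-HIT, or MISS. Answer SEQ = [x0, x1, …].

  [0] addr=0x27 blk=9 s=1: MISS | VC []
  [1] addr=0xe blk=3 s=1: MISS | VC [9]
  [2] addr=0x24 blk=9 s=1: VC-HIT | VC [3]
  [3] addr=0xc blk=3 s=1: VC-HIT | VC [9]
  [4] addr=0x27 blk=9 s=1: VC-HIT | VC [3]
  [5] addr=0xd blk=3 s=1: VC-HIT | VC [9]
  [6] addr=0x26 blk=9 s=1: VC-HIT | VC [3]
  [7] addr=0xe blk=3 s=1: VC-HIT | VC [9]
  [8] addr=0x27 blk=9 s=1: VC-HIT | VC [3]
  [9] addr=0x26 blk=9 s=1: L1-HIT | VC [3]

SEQ = [MISS, MISS, VC-HIT, VC-HIT, VC-HIT, VC-HIT, VC-HIT, VC-HIT, VC-HIT, L1-HIT]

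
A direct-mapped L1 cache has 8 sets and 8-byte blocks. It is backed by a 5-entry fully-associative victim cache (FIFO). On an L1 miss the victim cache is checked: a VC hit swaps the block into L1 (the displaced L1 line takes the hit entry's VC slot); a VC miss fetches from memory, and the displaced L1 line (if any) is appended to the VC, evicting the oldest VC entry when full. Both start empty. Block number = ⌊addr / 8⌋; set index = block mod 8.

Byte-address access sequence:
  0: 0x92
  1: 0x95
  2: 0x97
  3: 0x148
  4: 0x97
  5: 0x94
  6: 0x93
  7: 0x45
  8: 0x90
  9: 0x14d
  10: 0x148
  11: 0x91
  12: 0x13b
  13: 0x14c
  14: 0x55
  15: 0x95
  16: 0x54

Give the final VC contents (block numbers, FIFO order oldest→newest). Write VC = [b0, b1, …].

#0 0x92→b18/s2 MISS; vc=[]
#1 0x95→b18/s2 L1-HIT; vc=[]
#2 0x97→b18/s2 L1-HIT; vc=[]
#3 0x148→b41/s1 MISS; vc=[]
#4 0x97→b18/s2 L1-HIT; vc=[]
#5 0x94→b18/s2 L1-HIT; vc=[]
#6 0x93→b18/s2 L1-HIT; vc=[]
#7 0x45→b8/s0 MISS; vc=[]
#8 0x90→b18/s2 L1-HIT; vc=[]
#9 0x14d→b41/s1 L1-HIT; vc=[]
#10 0x148→b41/s1 L1-HIT; vc=[]
#11 0x91→b18/s2 L1-HIT; vc=[]
#12 0x13b→b39/s7 MISS; vc=[]
#13 0x14c→b41/s1 L1-HIT; vc=[]
#14 0x55→b10/s2 MISS; vc=[18]
#15 0x95→b18/s2 VC-HIT; vc=[10]
#16 0x54→b10/s2 VC-HIT; vc=[18]

VC = [18]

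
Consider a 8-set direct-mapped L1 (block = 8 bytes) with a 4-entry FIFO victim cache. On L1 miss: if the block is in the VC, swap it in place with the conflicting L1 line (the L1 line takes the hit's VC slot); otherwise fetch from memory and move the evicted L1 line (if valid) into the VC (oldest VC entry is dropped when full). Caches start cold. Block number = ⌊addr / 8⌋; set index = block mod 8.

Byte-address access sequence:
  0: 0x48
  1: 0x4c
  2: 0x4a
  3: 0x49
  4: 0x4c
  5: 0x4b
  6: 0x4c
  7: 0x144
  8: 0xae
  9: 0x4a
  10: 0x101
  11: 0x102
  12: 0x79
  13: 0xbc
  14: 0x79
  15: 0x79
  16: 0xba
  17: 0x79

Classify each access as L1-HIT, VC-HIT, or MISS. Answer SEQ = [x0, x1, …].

  [0] addr=0x48 blk=9 s=1: MISS | VC []
  [1] addr=0x4c blk=9 s=1: L1-HIT | VC []
  [2] addr=0x4a blk=9 s=1: L1-HIT | VC []
  [3] addr=0x49 blk=9 s=1: L1-HIT | VC []
  [4] addr=0x4c blk=9 s=1: L1-HIT | VC []
  [5] addr=0x4b blk=9 s=1: L1-HIT | VC []
  [6] addr=0x4c blk=9 s=1: L1-HIT | VC []
  [7] addr=0x144 blk=40 s=0: MISS | VC []
  [8] addr=0xae blk=21 s=5: MISS | VC []
  [9] addr=0x4a blk=9 s=1: L1-HIT | VC []
  [10] addr=0x101 blk=32 s=0: MISS | VC [40]
  [11] addr=0x102 blk=32 s=0: L1-HIT | VC [40]
  [12] addr=0x79 blk=15 s=7: MISS | VC [40]
  [13] addr=0xbc blk=23 s=7: MISS | VC [40, 15]
  [14] addr=0x79 blk=15 s=7: VC-HIT | VC [40, 23]
  [15] addr=0x79 blk=15 s=7: L1-HIT | VC [40, 23]
  [16] addr=0xba blk=23 s=7: VC-HIT | VC [40, 15]
  [17] addr=0x79 blk=15 s=7: VC-HIT | VC [40, 23]

SEQ = [MISS, L1-HIT, L1-HIT, L1-HIT, L1-HIT, L1-HIT, L1-HIT, MISS, MISS, L1-HIT, MISS, L1-HIT, MISS, MISS, VC-HIT, L1-HIT, VC-HIT, VC-HIT]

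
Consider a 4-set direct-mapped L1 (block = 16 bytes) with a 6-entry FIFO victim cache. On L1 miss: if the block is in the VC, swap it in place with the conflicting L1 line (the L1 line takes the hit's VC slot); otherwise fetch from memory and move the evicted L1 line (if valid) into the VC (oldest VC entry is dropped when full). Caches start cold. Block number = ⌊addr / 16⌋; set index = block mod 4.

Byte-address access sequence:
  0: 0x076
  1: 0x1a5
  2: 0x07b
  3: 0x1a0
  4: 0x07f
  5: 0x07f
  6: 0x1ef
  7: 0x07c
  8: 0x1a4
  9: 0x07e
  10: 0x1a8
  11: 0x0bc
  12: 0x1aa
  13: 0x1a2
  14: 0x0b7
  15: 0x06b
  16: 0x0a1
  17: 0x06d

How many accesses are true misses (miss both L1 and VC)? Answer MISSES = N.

MISSES = 6

#0 0x76→b7/s3 MISS; vc=[]
#1 0x1a5→b26/s2 MISS; vc=[]
#2 0x7b→b7/s3 L1-HIT; vc=[]
#3 0x1a0→b26/s2 L1-HIT; vc=[]
#4 0x7f→b7/s3 L1-HIT; vc=[]
#5 0x7f→b7/s3 L1-HIT; vc=[]
#6 0x1ef→b30/s2 MISS; vc=[26]
#7 0x7c→b7/s3 L1-HIT; vc=[26]
#8 0x1a4→b26/s2 VC-HIT; vc=[30]
#9 0x7e→b7/s3 L1-HIT; vc=[30]
#10 0x1a8→b26/s2 L1-HIT; vc=[30]
#11 0xbc→b11/s3 MISS; vc=[30,7]
#12 0x1aa→b26/s2 L1-HIT; vc=[30,7]
#13 0x1a2→b26/s2 L1-HIT; vc=[30,7]
#14 0xb7→b11/s3 L1-HIT; vc=[30,7]
#15 0x6b→b6/s2 MISS; vc=[30,7,26]
#16 0xa1→b10/s2 MISS; vc=[30,7,26,6]
#17 0x6d→b6/s2 VC-HIT; vc=[30,7,26,10]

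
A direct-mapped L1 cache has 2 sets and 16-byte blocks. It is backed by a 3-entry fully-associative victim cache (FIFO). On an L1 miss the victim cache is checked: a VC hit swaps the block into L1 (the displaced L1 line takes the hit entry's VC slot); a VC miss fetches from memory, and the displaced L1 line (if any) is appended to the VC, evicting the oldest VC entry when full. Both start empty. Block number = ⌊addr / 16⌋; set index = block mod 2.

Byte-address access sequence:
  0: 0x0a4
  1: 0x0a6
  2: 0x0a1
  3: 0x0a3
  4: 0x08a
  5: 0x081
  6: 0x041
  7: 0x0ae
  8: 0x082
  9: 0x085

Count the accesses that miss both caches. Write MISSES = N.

MISSES = 3

  [0] addr=0xa4 blk=10 s=0: MISS | VC []
  [1] addr=0xa6 blk=10 s=0: L1-HIT | VC []
  [2] addr=0xa1 blk=10 s=0: L1-HIT | VC []
  [3] addr=0xa3 blk=10 s=0: L1-HIT | VC []
  [4] addr=0x8a blk=8 s=0: MISS | VC [10]
  [5] addr=0x81 blk=8 s=0: L1-HIT | VC [10]
  [6] addr=0x41 blk=4 s=0: MISS | VC [10, 8]
  [7] addr=0xae blk=10 s=0: VC-HIT | VC [4, 8]
  [8] addr=0x82 blk=8 s=0: VC-HIT | VC [4, 10]
  [9] addr=0x85 blk=8 s=0: L1-HIT | VC [4, 10]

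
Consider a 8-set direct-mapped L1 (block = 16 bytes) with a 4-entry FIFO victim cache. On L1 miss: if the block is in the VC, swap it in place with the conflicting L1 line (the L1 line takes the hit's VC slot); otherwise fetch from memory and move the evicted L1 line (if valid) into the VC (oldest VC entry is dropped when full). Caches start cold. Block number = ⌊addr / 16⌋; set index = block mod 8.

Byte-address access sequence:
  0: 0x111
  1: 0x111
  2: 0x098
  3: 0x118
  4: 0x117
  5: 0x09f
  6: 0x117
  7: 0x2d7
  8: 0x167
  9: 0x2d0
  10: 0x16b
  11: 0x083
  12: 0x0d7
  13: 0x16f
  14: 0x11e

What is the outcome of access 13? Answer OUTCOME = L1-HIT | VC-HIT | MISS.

OUTCOME = L1-HIT

#0 0x111→b17/s1 MISS; vc=[]
#1 0x111→b17/s1 L1-HIT; vc=[]
#2 0x98→b9/s1 MISS; vc=[17]
#3 0x118→b17/s1 VC-HIT; vc=[9]
#4 0x117→b17/s1 L1-HIT; vc=[9]
#5 0x9f→b9/s1 VC-HIT; vc=[17]
#6 0x117→b17/s1 VC-HIT; vc=[9]
#7 0x2d7→b45/s5 MISS; vc=[9]
#8 0x167→b22/s6 MISS; vc=[9]
#9 0x2d0→b45/s5 L1-HIT; vc=[9]
#10 0x16b→b22/s6 L1-HIT; vc=[9]
#11 0x83→b8/s0 MISS; vc=[9]
#12 0xd7→b13/s5 MISS; vc=[9,45]
#13 0x16f→b22/s6 L1-HIT; vc=[9,45]
#14 0x11e→b17/s1 L1-HIT; vc=[9,45]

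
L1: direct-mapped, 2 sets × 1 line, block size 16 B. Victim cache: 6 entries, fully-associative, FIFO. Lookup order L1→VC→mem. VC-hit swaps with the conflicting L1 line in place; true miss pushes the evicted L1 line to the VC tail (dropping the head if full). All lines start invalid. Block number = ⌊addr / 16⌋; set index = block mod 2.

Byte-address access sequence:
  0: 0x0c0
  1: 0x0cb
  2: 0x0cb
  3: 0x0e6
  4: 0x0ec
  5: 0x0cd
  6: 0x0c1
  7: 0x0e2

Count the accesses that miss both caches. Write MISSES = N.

#0 0xc0→b12/s0 MISS; vc=[]
#1 0xcb→b12/s0 L1-HIT; vc=[]
#2 0xcb→b12/s0 L1-HIT; vc=[]
#3 0xe6→b14/s0 MISS; vc=[12]
#4 0xec→b14/s0 L1-HIT; vc=[12]
#5 0xcd→b12/s0 VC-HIT; vc=[14]
#6 0xc1→b12/s0 L1-HIT; vc=[14]
#7 0xe2→b14/s0 VC-HIT; vc=[12]

MISSES = 2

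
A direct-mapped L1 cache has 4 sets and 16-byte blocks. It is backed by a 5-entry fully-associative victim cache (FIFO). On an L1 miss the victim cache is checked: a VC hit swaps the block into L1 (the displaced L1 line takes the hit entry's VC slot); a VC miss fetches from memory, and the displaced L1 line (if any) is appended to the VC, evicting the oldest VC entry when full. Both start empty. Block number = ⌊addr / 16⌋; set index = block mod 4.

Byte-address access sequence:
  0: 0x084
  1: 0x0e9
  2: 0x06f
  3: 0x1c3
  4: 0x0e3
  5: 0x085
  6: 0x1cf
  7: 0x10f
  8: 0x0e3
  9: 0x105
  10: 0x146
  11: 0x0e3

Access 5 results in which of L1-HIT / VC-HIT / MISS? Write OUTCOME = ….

#0 0x84→b8/s0 MISS; vc=[]
#1 0xe9→b14/s2 MISS; vc=[]
#2 0x6f→b6/s2 MISS; vc=[14]
#3 0x1c3→b28/s0 MISS; vc=[14,8]
#4 0xe3→b14/s2 VC-HIT; vc=[6,8]
#5 0x85→b8/s0 VC-HIT; vc=[6,28]
#6 0x1cf→b28/s0 VC-HIT; vc=[6,8]
#7 0x10f→b16/s0 MISS; vc=[6,8,28]
#8 0xe3→b14/s2 L1-HIT; vc=[6,8,28]
#9 0x105→b16/s0 L1-HIT; vc=[6,8,28]
#10 0x146→b20/s0 MISS; vc=[6,8,28,16]
#11 0xe3→b14/s2 L1-HIT; vc=[6,8,28,16]

OUTCOME = VC-HIT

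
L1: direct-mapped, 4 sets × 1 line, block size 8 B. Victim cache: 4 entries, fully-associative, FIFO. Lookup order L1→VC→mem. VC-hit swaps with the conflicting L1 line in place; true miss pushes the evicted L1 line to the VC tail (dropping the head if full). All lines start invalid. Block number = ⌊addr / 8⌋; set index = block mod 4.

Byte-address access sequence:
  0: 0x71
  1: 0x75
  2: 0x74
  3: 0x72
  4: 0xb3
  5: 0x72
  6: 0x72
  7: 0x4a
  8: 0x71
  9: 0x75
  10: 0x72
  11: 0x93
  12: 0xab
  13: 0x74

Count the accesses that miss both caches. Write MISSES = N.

#0 0x71→b14/s2 MISS; vc=[]
#1 0x75→b14/s2 L1-HIT; vc=[]
#2 0x74→b14/s2 L1-HIT; vc=[]
#3 0x72→b14/s2 L1-HIT; vc=[]
#4 0xb3→b22/s2 MISS; vc=[14]
#5 0x72→b14/s2 VC-HIT; vc=[22]
#6 0x72→b14/s2 L1-HIT; vc=[22]
#7 0x4a→b9/s1 MISS; vc=[22]
#8 0x71→b14/s2 L1-HIT; vc=[22]
#9 0x75→b14/s2 L1-HIT; vc=[22]
#10 0x72→b14/s2 L1-HIT; vc=[22]
#11 0x93→b18/s2 MISS; vc=[22,14]
#12 0xab→b21/s1 MISS; vc=[22,14,9]
#13 0x74→b14/s2 VC-HIT; vc=[22,18,9]

MISSES = 5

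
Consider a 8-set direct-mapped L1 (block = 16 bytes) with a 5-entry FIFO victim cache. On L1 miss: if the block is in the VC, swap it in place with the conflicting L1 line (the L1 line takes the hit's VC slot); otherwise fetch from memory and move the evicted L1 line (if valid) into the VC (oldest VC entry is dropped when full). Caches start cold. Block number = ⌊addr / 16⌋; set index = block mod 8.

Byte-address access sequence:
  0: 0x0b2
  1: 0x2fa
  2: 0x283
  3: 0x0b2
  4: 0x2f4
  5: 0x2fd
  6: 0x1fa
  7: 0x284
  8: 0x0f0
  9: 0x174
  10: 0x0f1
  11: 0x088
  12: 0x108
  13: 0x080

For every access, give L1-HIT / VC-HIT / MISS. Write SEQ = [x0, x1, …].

SEQ = [MISS, MISS, MISS, L1-HIT, L1-HIT, L1-HIT, MISS, L1-HIT, MISS, MISS, VC-HIT, MISS, MISS, VC-HIT]

  [0] addr=0xb2 blk=11 s=3: MISS | VC []
  [1] addr=0x2fa blk=47 s=7: MISS | VC []
  [2] addr=0x283 blk=40 s=0: MISS | VC []
  [3] addr=0xb2 blk=11 s=3: L1-HIT | VC []
  [4] addr=0x2f4 blk=47 s=7: L1-HIT | VC []
  [5] addr=0x2fd blk=47 s=7: L1-HIT | VC []
  [6] addr=0x1fa blk=31 s=7: MISS | VC [47]
  [7] addr=0x284 blk=40 s=0: L1-HIT | VC [47]
  [8] addr=0xf0 blk=15 s=7: MISS | VC [47, 31]
  [9] addr=0x174 blk=23 s=7: MISS | VC [47, 31, 15]
  [10] addr=0xf1 blk=15 s=7: VC-HIT | VC [47, 31, 23]
  [11] addr=0x88 blk=8 s=0: MISS | VC [47, 31, 23, 40]
  [12] addr=0x108 blk=16 s=0: MISS | VC [47, 31, 23, 40, 8]
  [13] addr=0x80 blk=8 s=0: VC-HIT | VC [47, 31, 23, 40, 16]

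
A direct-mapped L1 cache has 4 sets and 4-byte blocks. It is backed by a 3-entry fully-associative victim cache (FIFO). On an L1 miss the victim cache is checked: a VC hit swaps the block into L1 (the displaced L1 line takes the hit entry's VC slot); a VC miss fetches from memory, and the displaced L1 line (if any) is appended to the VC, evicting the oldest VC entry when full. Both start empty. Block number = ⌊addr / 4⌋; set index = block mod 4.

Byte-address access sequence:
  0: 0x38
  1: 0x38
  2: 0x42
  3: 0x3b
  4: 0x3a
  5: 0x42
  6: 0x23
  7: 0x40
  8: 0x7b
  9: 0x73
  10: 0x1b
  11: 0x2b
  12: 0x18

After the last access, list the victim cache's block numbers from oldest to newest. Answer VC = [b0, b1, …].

VC = [16, 30, 10]

  [0] addr=0x38 blk=14 s=2: MISS | VC []
  [1] addr=0x38 blk=14 s=2: L1-HIT | VC []
  [2] addr=0x42 blk=16 s=0: MISS | VC []
  [3] addr=0x3b blk=14 s=2: L1-HIT | VC []
  [4] addr=0x3a blk=14 s=2: L1-HIT | VC []
  [5] addr=0x42 blk=16 s=0: L1-HIT | VC []
  [6] addr=0x23 blk=8 s=0: MISS | VC [16]
  [7] addr=0x40 blk=16 s=0: VC-HIT | VC [8]
  [8] addr=0x7b blk=30 s=2: MISS | VC [8, 14]
  [9] addr=0x73 blk=28 s=0: MISS | VC [8, 14, 16]
  [10] addr=0x1b blk=6 s=2: MISS | VC [14, 16, 30]
  [11] addr=0x2b blk=10 s=2: MISS | VC [16, 30, 6]
  [12] addr=0x18 blk=6 s=2: VC-HIT | VC [16, 30, 10]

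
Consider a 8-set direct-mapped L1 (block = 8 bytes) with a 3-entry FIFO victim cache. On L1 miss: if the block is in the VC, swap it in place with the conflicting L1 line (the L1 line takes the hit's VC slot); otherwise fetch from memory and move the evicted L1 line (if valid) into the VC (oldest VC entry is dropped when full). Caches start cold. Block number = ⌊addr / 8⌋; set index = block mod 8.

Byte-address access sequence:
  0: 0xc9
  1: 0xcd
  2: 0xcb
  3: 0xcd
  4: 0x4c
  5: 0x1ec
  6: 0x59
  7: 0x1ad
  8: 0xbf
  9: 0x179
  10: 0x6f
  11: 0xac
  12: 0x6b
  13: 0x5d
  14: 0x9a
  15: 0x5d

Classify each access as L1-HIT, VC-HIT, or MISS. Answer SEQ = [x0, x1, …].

SEQ = [MISS, L1-HIT, L1-HIT, L1-HIT, MISS, MISS, MISS, MISS, MISS, MISS, MISS, MISS, VC-HIT, L1-HIT, MISS, VC-HIT]

  [0] addr=0xc9 blk=25 s=1: MISS | VC []
  [1] addr=0xcd blk=25 s=1: L1-HIT | VC []
  [2] addr=0xcb blk=25 s=1: L1-HIT | VC []
  [3] addr=0xcd blk=25 s=1: L1-HIT | VC []
  [4] addr=0x4c blk=9 s=1: MISS | VC [25]
  [5] addr=0x1ec blk=61 s=5: MISS | VC [25]
  [6] addr=0x59 blk=11 s=3: MISS | VC [25]
  [7] addr=0x1ad blk=53 s=5: MISS | VC [25, 61]
  [8] addr=0xbf blk=23 s=7: MISS | VC [25, 61]
  [9] addr=0x179 blk=47 s=7: MISS | VC [25, 61, 23]
  [10] addr=0x6f blk=13 s=5: MISS | VC [61, 23, 53]
  [11] addr=0xac blk=21 s=5: MISS | VC [23, 53, 13]
  [12] addr=0x6b blk=13 s=5: VC-HIT | VC [23, 53, 21]
  [13] addr=0x5d blk=11 s=3: L1-HIT | VC [23, 53, 21]
  [14] addr=0x9a blk=19 s=3: MISS | VC [53, 21, 11]
  [15] addr=0x5d blk=11 s=3: VC-HIT | VC [53, 21, 19]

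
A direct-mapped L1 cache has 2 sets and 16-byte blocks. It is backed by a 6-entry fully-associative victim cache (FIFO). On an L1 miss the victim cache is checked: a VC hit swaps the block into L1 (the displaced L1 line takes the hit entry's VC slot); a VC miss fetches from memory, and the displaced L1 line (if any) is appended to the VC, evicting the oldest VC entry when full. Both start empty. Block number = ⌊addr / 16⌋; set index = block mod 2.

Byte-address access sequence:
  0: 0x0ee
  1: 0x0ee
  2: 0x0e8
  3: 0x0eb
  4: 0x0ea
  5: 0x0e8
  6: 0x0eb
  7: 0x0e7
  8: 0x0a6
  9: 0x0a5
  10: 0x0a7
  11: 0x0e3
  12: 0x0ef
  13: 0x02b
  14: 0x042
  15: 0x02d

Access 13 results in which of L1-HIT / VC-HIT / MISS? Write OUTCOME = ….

  [0] addr=0xee blk=14 s=0: MISS | VC []
  [1] addr=0xee blk=14 s=0: L1-HIT | VC []
  [2] addr=0xe8 blk=14 s=0: L1-HIT | VC []
  [3] addr=0xeb blk=14 s=0: L1-HIT | VC []
  [4] addr=0xea blk=14 s=0: L1-HIT | VC []
  [5] addr=0xe8 blk=14 s=0: L1-HIT | VC []
  [6] addr=0xeb blk=14 s=0: L1-HIT | VC []
  [7] addr=0xe7 blk=14 s=0: L1-HIT | VC []
  [8] addr=0xa6 blk=10 s=0: MISS | VC [14]
  [9] addr=0xa5 blk=10 s=0: L1-HIT | VC [14]
  [10] addr=0xa7 blk=10 s=0: L1-HIT | VC [14]
  [11] addr=0xe3 blk=14 s=0: VC-HIT | VC [10]
  [12] addr=0xef blk=14 s=0: L1-HIT | VC [10]
  [13] addr=0x2b blk=2 s=0: MISS | VC [10, 14]
  [14] addr=0x42 blk=4 s=0: MISS | VC [10, 14, 2]
  [15] addr=0x2d blk=2 s=0: VC-HIT | VC [10, 14, 4]

OUTCOME = MISS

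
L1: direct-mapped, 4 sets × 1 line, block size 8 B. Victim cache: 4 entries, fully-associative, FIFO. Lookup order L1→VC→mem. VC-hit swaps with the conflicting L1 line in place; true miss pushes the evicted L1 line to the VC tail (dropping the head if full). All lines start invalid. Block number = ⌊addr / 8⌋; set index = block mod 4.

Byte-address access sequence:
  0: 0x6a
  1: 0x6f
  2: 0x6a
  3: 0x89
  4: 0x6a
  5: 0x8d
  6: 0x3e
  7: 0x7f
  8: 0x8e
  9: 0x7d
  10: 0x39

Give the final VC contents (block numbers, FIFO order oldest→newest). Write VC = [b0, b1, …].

VC = [13, 15]

#0 0x6a→b13/s1 MISS; vc=[]
#1 0x6f→b13/s1 L1-HIT; vc=[]
#2 0x6a→b13/s1 L1-HIT; vc=[]
#3 0x89→b17/s1 MISS; vc=[13]
#4 0x6a→b13/s1 VC-HIT; vc=[17]
#5 0x8d→b17/s1 VC-HIT; vc=[13]
#6 0x3e→b7/s3 MISS; vc=[13]
#7 0x7f→b15/s3 MISS; vc=[13,7]
#8 0x8e→b17/s1 L1-HIT; vc=[13,7]
#9 0x7d→b15/s3 L1-HIT; vc=[13,7]
#10 0x39→b7/s3 VC-HIT; vc=[13,15]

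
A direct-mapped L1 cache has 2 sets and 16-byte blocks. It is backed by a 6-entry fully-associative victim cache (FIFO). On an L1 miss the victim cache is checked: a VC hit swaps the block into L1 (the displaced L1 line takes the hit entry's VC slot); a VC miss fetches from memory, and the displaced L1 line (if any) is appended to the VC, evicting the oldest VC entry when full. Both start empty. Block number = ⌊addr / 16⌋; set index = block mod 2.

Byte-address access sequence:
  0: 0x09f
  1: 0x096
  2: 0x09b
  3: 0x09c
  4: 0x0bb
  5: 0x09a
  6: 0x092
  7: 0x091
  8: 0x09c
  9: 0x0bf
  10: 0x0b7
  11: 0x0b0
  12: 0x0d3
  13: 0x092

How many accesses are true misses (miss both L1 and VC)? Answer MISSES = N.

0: 0x9f (blk 9, set 1) → MISS  vc=[]
1: 0x96 (blk 9, set 1) → L1-HIT  vc=[]
2: 0x9b (blk 9, set 1) → L1-HIT  vc=[]
3: 0x9c (blk 9, set 1) → L1-HIT  vc=[]
4: 0xbb (blk 11, set 1) → MISS  vc=[9]
5: 0x9a (blk 9, set 1) → VC-HIT  vc=[11]
6: 0x92 (blk 9, set 1) → L1-HIT  vc=[11]
7: 0x91 (blk 9, set 1) → L1-HIT  vc=[11]
8: 0x9c (blk 9, set 1) → L1-HIT  vc=[11]
9: 0xbf (blk 11, set 1) → VC-HIT  vc=[9]
10: 0xb7 (blk 11, set 1) → L1-HIT  vc=[9]
11: 0xb0 (blk 11, set 1) → L1-HIT  vc=[9]
12: 0xd3 (blk 13, set 1) → MISS  vc=[9, 11]
13: 0x92 (blk 9, set 1) → VC-HIT  vc=[13, 11]

MISSES = 3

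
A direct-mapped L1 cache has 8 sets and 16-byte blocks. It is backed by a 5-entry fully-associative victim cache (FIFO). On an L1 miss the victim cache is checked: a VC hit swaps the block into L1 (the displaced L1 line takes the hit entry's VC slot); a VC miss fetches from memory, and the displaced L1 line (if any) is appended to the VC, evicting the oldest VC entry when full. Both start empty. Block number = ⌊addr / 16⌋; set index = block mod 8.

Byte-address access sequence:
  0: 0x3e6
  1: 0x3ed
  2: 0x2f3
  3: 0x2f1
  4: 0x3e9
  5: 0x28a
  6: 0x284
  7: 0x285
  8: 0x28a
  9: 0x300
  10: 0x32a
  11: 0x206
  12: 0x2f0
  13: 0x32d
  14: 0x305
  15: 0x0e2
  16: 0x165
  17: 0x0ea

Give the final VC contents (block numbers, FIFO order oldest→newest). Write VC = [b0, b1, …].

VC = [40, 32, 62, 22]

0: 0x3e6 (blk 62, set 6) → MISS  vc=[]
1: 0x3ed (blk 62, set 6) → L1-HIT  vc=[]
2: 0x2f3 (blk 47, set 7) → MISS  vc=[]
3: 0x2f1 (blk 47, set 7) → L1-HIT  vc=[]
4: 0x3e9 (blk 62, set 6) → L1-HIT  vc=[]
5: 0x28a (blk 40, set 0) → MISS  vc=[]
6: 0x284 (blk 40, set 0) → L1-HIT  vc=[]
7: 0x285 (blk 40, set 0) → L1-HIT  vc=[]
8: 0x28a (blk 40, set 0) → L1-HIT  vc=[]
9: 0x300 (blk 48, set 0) → MISS  vc=[40]
10: 0x32a (blk 50, set 2) → MISS  vc=[40]
11: 0x206 (blk 32, set 0) → MISS  vc=[40, 48]
12: 0x2f0 (blk 47, set 7) → L1-HIT  vc=[40, 48]
13: 0x32d (blk 50, set 2) → L1-HIT  vc=[40, 48]
14: 0x305 (blk 48, set 0) → VC-HIT  vc=[40, 32]
15: 0xe2 (blk 14, set 6) → MISS  vc=[40, 32, 62]
16: 0x165 (blk 22, set 6) → MISS  vc=[40, 32, 62, 14]
17: 0xea (blk 14, set 6) → VC-HIT  vc=[40, 32, 62, 22]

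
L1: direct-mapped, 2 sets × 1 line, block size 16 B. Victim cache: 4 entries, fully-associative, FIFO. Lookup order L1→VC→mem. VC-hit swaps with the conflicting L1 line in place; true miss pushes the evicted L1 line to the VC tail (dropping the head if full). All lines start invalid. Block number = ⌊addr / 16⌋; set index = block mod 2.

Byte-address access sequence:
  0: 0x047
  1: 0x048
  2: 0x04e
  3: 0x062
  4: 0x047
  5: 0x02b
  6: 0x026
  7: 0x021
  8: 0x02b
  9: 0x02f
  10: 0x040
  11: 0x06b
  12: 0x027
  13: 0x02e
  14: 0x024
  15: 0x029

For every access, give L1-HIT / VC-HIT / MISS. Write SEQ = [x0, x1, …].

  [0] addr=0x47 blk=4 s=0: MISS | VC []
  [1] addr=0x48 blk=4 s=0: L1-HIT | VC []
  [2] addr=0x4e blk=4 s=0: L1-HIT | VC []
  [3] addr=0x62 blk=6 s=0: MISS | VC [4]
  [4] addr=0x47 blk=4 s=0: VC-HIT | VC [6]
  [5] addr=0x2b blk=2 s=0: MISS | VC [6, 4]
  [6] addr=0x26 blk=2 s=0: L1-HIT | VC [6, 4]
  [7] addr=0x21 blk=2 s=0: L1-HIT | VC [6, 4]
  [8] addr=0x2b blk=2 s=0: L1-HIT | VC [6, 4]
  [9] addr=0x2f blk=2 s=0: L1-HIT | VC [6, 4]
  [10] addr=0x40 blk=4 s=0: VC-HIT | VC [6, 2]
  [11] addr=0x6b blk=6 s=0: VC-HIT | VC [4, 2]
  [12] addr=0x27 blk=2 s=0: VC-HIT | VC [4, 6]
  [13] addr=0x2e blk=2 s=0: L1-HIT | VC [4, 6]
  [14] addr=0x24 blk=2 s=0: L1-HIT | VC [4, 6]
  [15] addr=0x29 blk=2 s=0: L1-HIT | VC [4, 6]

SEQ = [MISS, L1-HIT, L1-HIT, MISS, VC-HIT, MISS, L1-HIT, L1-HIT, L1-HIT, L1-HIT, VC-HIT, VC-HIT, VC-HIT, L1-HIT, L1-HIT, L1-HIT]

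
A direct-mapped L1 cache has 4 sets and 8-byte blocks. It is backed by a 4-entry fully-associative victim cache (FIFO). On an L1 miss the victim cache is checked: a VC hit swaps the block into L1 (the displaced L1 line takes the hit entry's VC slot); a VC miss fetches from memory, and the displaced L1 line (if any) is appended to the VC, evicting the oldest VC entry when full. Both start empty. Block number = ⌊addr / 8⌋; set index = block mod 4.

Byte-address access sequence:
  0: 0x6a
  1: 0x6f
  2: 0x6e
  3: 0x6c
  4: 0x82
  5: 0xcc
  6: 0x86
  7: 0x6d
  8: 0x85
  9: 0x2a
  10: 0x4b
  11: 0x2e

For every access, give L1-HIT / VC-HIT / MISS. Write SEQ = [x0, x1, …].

0: 0x6a (blk 13, set 1) → MISS  vc=[]
1: 0x6f (blk 13, set 1) → L1-HIT  vc=[]
2: 0x6e (blk 13, set 1) → L1-HIT  vc=[]
3: 0x6c (blk 13, set 1) → L1-HIT  vc=[]
4: 0x82 (blk 16, set 0) → MISS  vc=[]
5: 0xcc (blk 25, set 1) → MISS  vc=[13]
6: 0x86 (blk 16, set 0) → L1-HIT  vc=[13]
7: 0x6d (blk 13, set 1) → VC-HIT  vc=[25]
8: 0x85 (blk 16, set 0) → L1-HIT  vc=[25]
9: 0x2a (blk 5, set 1) → MISS  vc=[25, 13]
10: 0x4b (blk 9, set 1) → MISS  vc=[25, 13, 5]
11: 0x2e (blk 5, set 1) → VC-HIT  vc=[25, 13, 9]

SEQ = [MISS, L1-HIT, L1-HIT, L1-HIT, MISS, MISS, L1-HIT, VC-HIT, L1-HIT, MISS, MISS, VC-HIT]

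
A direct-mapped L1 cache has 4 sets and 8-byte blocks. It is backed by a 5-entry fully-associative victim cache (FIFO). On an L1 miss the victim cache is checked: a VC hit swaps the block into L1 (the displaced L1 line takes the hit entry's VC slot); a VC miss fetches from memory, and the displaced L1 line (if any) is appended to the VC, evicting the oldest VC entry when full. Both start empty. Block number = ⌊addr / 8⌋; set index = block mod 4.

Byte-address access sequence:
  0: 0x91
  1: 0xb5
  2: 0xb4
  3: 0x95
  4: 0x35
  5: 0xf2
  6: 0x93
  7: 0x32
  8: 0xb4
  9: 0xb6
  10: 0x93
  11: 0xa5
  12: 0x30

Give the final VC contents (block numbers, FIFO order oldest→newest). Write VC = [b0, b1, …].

VC = [18, 30, 22]

0: 0x91 (blk 18, set 2) → MISS  vc=[]
1: 0xb5 (blk 22, set 2) → MISS  vc=[18]
2: 0xb4 (blk 22, set 2) → L1-HIT  vc=[18]
3: 0x95 (blk 18, set 2) → VC-HIT  vc=[22]
4: 0x35 (blk 6, set 2) → MISS  vc=[22, 18]
5: 0xf2 (blk 30, set 2) → MISS  vc=[22, 18, 6]
6: 0x93 (blk 18, set 2) → VC-HIT  vc=[22, 30, 6]
7: 0x32 (blk 6, set 2) → VC-HIT  vc=[22, 30, 18]
8: 0xb4 (blk 22, set 2) → VC-HIT  vc=[6, 30, 18]
9: 0xb6 (blk 22, set 2) → L1-HIT  vc=[6, 30, 18]
10: 0x93 (blk 18, set 2) → VC-HIT  vc=[6, 30, 22]
11: 0xa5 (blk 20, set 0) → MISS  vc=[6, 30, 22]
12: 0x30 (blk 6, set 2) → VC-HIT  vc=[18, 30, 22]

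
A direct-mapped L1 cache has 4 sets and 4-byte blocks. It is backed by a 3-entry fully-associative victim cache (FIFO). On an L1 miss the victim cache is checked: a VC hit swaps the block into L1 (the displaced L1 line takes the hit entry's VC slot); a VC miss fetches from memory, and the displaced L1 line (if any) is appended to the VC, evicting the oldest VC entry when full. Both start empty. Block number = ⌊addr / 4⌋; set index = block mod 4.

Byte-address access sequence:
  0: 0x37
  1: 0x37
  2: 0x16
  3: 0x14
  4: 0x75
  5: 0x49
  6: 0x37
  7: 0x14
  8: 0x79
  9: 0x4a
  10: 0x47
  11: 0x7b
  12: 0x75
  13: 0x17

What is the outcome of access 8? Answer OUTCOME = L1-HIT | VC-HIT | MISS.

  [0] addr=0x37 blk=13 s=1: MISS | VC []
  [1] addr=0x37 blk=13 s=1: L1-HIT | VC []
  [2] addr=0x16 blk=5 s=1: MISS | VC [13]
  [3] addr=0x14 blk=5 s=1: L1-HIT | VC [13]
  [4] addr=0x75 blk=29 s=1: MISS | VC [13, 5]
  [5] addr=0x49 blk=18 s=2: MISS | VC [13, 5]
  [6] addr=0x37 blk=13 s=1: VC-HIT | VC [29, 5]
  [7] addr=0x14 blk=5 s=1: VC-HIT | VC [29, 13]
  [8] addr=0x79 blk=30 s=2: MISS | VC [29, 13, 18]
  [9] addr=0x4a blk=18 s=2: VC-HIT | VC [29, 13, 30]
  [10] addr=0x47 blk=17 s=1: MISS | VC [13, 30, 5]
  [11] addr=0x7b blk=30 s=2: VC-HIT | VC [13, 18, 5]
  [12] addr=0x75 blk=29 s=1: MISS | VC [18, 5, 17]
  [13] addr=0x17 blk=5 s=1: VC-HIT | VC [18, 29, 17]

OUTCOME = MISS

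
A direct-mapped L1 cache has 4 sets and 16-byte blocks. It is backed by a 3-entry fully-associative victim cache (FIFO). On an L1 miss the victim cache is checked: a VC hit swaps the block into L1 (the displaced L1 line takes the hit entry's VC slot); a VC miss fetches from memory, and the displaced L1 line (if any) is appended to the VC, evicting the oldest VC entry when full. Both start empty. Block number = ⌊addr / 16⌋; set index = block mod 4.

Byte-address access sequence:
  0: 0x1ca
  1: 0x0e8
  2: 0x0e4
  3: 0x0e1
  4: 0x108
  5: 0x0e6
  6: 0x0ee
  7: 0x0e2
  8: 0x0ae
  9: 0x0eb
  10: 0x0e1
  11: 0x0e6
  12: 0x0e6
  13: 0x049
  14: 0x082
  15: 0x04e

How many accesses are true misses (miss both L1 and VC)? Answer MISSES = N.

  [0] addr=0x1ca blk=28 s=0: MISS | VC []
  [1] addr=0xe8 blk=14 s=2: MISS | VC []
  [2] addr=0xe4 blk=14 s=2: L1-HIT | VC []
  [3] addr=0xe1 blk=14 s=2: L1-HIT | VC []
  [4] addr=0x108 blk=16 s=0: MISS | VC [28]
  [5] addr=0xe6 blk=14 s=2: L1-HIT | VC [28]
  [6] addr=0xee blk=14 s=2: L1-HIT | VC [28]
  [7] addr=0xe2 blk=14 s=2: L1-HIT | VC [28]
  [8] addr=0xae blk=10 s=2: MISS | VC [28, 14]
  [9] addr=0xeb blk=14 s=2: VC-HIT | VC [28, 10]
  [10] addr=0xe1 blk=14 s=2: L1-HIT | VC [28, 10]
  [11] addr=0xe6 blk=14 s=2: L1-HIT | VC [28, 10]
  [12] addr=0xe6 blk=14 s=2: L1-HIT | VC [28, 10]
  [13] addr=0x49 blk=4 s=0: MISS | VC [28, 10, 16]
  [14] addr=0x82 blk=8 s=0: MISS | VC [10, 16, 4]
  [15] addr=0x4e blk=4 s=0: VC-HIT | VC [10, 16, 8]

MISSES = 6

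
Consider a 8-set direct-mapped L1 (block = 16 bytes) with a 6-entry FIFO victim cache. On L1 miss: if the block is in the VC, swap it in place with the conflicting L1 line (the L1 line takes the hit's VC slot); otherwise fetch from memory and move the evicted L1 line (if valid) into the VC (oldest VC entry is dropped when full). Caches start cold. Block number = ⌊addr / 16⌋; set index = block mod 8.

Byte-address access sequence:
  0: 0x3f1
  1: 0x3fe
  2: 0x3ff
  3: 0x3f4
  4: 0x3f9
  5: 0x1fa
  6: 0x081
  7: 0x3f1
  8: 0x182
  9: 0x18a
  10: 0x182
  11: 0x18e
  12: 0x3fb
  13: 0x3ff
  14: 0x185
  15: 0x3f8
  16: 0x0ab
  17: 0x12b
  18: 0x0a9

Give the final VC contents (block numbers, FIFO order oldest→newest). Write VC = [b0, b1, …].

  [0] addr=0x3f1 blk=63 s=7: MISS | VC []
  [1] addr=0x3fe blk=63 s=7: L1-HIT | VC []
  [2] addr=0x3ff blk=63 s=7: L1-HIT | VC []
  [3] addr=0x3f4 blk=63 s=7: L1-HIT | VC []
  [4] addr=0x3f9 blk=63 s=7: L1-HIT | VC []
  [5] addr=0x1fa blk=31 s=7: MISS | VC [63]
  [6] addr=0x81 blk=8 s=0: MISS | VC [63]
  [7] addr=0x3f1 blk=63 s=7: VC-HIT | VC [31]
  [8] addr=0x182 blk=24 s=0: MISS | VC [31, 8]
  [9] addr=0x18a blk=24 s=0: L1-HIT | VC [31, 8]
  [10] addr=0x182 blk=24 s=0: L1-HIT | VC [31, 8]
  [11] addr=0x18e blk=24 s=0: L1-HIT | VC [31, 8]
  [12] addr=0x3fb blk=63 s=7: L1-HIT | VC [31, 8]
  [13] addr=0x3ff blk=63 s=7: L1-HIT | VC [31, 8]
  [14] addr=0x185 blk=24 s=0: L1-HIT | VC [31, 8]
  [15] addr=0x3f8 blk=63 s=7: L1-HIT | VC [31, 8]
  [16] addr=0xab blk=10 s=2: MISS | VC [31, 8]
  [17] addr=0x12b blk=18 s=2: MISS | VC [31, 8, 10]
  [18] addr=0xa9 blk=10 s=2: VC-HIT | VC [31, 8, 18]

VC = [31, 8, 18]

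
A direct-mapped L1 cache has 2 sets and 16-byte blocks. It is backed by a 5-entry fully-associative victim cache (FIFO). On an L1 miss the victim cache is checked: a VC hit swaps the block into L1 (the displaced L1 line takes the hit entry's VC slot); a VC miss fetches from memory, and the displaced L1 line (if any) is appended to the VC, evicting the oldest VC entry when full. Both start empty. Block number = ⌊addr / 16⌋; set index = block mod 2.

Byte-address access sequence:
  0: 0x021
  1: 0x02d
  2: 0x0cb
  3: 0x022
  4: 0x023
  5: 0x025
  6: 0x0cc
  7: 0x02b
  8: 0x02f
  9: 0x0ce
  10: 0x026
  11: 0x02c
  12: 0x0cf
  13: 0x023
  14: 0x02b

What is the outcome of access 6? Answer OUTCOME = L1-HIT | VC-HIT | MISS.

  [0] addr=0x21 blk=2 s=0: MISS | VC []
  [1] addr=0x2d blk=2 s=0: L1-HIT | VC []
  [2] addr=0xcb blk=12 s=0: MISS | VC [2]
  [3] addr=0x22 blk=2 s=0: VC-HIT | VC [12]
  [4] addr=0x23 blk=2 s=0: L1-HIT | VC [12]
  [5] addr=0x25 blk=2 s=0: L1-HIT | VC [12]
  [6] addr=0xcc blk=12 s=0: VC-HIT | VC [2]
  [7] addr=0x2b blk=2 s=0: VC-HIT | VC [12]
  [8] addr=0x2f blk=2 s=0: L1-HIT | VC [12]
  [9] addr=0xce blk=12 s=0: VC-HIT | VC [2]
  [10] addr=0x26 blk=2 s=0: VC-HIT | VC [12]
  [11] addr=0x2c blk=2 s=0: L1-HIT | VC [12]
  [12] addr=0xcf blk=12 s=0: VC-HIT | VC [2]
  [13] addr=0x23 blk=2 s=0: VC-HIT | VC [12]
  [14] addr=0x2b blk=2 s=0: L1-HIT | VC [12]

OUTCOME = VC-HIT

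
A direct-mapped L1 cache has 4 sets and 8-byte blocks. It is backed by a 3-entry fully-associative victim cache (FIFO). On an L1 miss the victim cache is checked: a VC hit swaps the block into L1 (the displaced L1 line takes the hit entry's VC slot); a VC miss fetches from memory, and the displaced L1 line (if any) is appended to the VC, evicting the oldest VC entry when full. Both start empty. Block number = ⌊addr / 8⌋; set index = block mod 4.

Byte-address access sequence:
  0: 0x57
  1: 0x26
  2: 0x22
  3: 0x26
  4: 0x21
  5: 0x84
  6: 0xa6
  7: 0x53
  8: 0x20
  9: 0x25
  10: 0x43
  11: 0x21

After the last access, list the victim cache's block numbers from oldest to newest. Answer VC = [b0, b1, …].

  [0] addr=0x57 blk=10 s=2: MISS | VC []
  [1] addr=0x26 blk=4 s=0: MISS | VC []
  [2] addr=0x22 blk=4 s=0: L1-HIT | VC []
  [3] addr=0x26 blk=4 s=0: L1-HIT | VC []
  [4] addr=0x21 blk=4 s=0: L1-HIT | VC []
  [5] addr=0x84 blk=16 s=0: MISS | VC [4]
  [6] addr=0xa6 blk=20 s=0: MISS | VC [4, 16]
  [7] addr=0x53 blk=10 s=2: L1-HIT | VC [4, 16]
  [8] addr=0x20 blk=4 s=0: VC-HIT | VC [20, 16]
  [9] addr=0x25 blk=4 s=0: L1-HIT | VC [20, 16]
  [10] addr=0x43 blk=8 s=0: MISS | VC [20, 16, 4]
  [11] addr=0x21 blk=4 s=0: VC-HIT | VC [20, 16, 8]

VC = [20, 16, 8]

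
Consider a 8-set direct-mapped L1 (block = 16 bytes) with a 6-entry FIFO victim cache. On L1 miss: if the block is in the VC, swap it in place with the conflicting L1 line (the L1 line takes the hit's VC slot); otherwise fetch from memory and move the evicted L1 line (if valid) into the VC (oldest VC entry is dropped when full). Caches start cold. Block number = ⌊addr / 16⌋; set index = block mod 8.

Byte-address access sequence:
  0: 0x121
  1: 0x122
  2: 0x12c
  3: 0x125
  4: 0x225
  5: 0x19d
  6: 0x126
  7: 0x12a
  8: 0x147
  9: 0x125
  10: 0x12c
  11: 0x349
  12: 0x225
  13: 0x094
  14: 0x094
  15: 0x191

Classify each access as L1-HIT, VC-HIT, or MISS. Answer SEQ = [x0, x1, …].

SEQ = [MISS, L1-HIT, L1-HIT, L1-HIT, MISS, MISS, VC-HIT, L1-HIT, MISS, L1-HIT, L1-HIT, MISS, VC-HIT, MISS, L1-HIT, VC-HIT]

  [0] addr=0x121 blk=18 s=2: MISS | VC []
  [1] addr=0x122 blk=18 s=2: L1-HIT | VC []
  [2] addr=0x12c blk=18 s=2: L1-HIT | VC []
  [3] addr=0x125 blk=18 s=2: L1-HIT | VC []
  [4] addr=0x225 blk=34 s=2: MISS | VC [18]
  [5] addr=0x19d blk=25 s=1: MISS | VC [18]
  [6] addr=0x126 blk=18 s=2: VC-HIT | VC [34]
  [7] addr=0x12a blk=18 s=2: L1-HIT | VC [34]
  [8] addr=0x147 blk=20 s=4: MISS | VC [34]
  [9] addr=0x125 blk=18 s=2: L1-HIT | VC [34]
  [10] addr=0x12c blk=18 s=2: L1-HIT | VC [34]
  [11] addr=0x349 blk=52 s=4: MISS | VC [34, 20]
  [12] addr=0x225 blk=34 s=2: VC-HIT | VC [18, 20]
  [13] addr=0x94 blk=9 s=1: MISS | VC [18, 20, 25]
  [14] addr=0x94 blk=9 s=1: L1-HIT | VC [18, 20, 25]
  [15] addr=0x191 blk=25 s=1: VC-HIT | VC [18, 20, 9]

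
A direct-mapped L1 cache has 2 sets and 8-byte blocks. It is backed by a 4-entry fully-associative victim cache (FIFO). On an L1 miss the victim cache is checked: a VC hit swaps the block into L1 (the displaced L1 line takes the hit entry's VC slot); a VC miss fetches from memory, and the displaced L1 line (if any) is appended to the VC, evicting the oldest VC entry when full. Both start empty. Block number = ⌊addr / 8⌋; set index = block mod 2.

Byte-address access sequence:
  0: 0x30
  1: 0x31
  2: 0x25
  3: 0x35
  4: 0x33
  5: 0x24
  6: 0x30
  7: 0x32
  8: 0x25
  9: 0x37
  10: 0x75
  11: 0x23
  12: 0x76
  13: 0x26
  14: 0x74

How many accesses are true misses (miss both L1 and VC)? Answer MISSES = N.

MISSES = 3

#0 0x30→b6/s0 MISS; vc=[]
#1 0x31→b6/s0 L1-HIT; vc=[]
#2 0x25→b4/s0 MISS; vc=[6]
#3 0x35→b6/s0 VC-HIT; vc=[4]
#4 0x33→b6/s0 L1-HIT; vc=[4]
#5 0x24→b4/s0 VC-HIT; vc=[6]
#6 0x30→b6/s0 VC-HIT; vc=[4]
#7 0x32→b6/s0 L1-HIT; vc=[4]
#8 0x25→b4/s0 VC-HIT; vc=[6]
#9 0x37→b6/s0 VC-HIT; vc=[4]
#10 0x75→b14/s0 MISS; vc=[4,6]
#11 0x23→b4/s0 VC-HIT; vc=[14,6]
#12 0x76→b14/s0 VC-HIT; vc=[4,6]
#13 0x26→b4/s0 VC-HIT; vc=[14,6]
#14 0x74→b14/s0 VC-HIT; vc=[4,6]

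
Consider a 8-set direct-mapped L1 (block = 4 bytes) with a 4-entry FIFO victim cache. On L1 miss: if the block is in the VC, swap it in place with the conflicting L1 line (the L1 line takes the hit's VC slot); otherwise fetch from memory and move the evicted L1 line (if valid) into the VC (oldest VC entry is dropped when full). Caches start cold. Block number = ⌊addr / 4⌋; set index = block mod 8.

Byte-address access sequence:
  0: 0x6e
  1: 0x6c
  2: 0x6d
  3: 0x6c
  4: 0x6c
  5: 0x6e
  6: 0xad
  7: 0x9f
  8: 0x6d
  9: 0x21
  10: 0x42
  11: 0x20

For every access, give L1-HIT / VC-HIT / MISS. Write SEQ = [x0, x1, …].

SEQ = [MISS, L1-HIT, L1-HIT, L1-HIT, L1-HIT, L1-HIT, MISS, MISS, VC-HIT, MISS, MISS, VC-HIT]

  [0] addr=0x6e blk=27 s=3: MISS | VC []
  [1] addr=0x6c blk=27 s=3: L1-HIT | VC []
  [2] addr=0x6d blk=27 s=3: L1-HIT | VC []
  [3] addr=0x6c blk=27 s=3: L1-HIT | VC []
  [4] addr=0x6c blk=27 s=3: L1-HIT | VC []
  [5] addr=0x6e blk=27 s=3: L1-HIT | VC []
  [6] addr=0xad blk=43 s=3: MISS | VC [27]
  [7] addr=0x9f blk=39 s=7: MISS | VC [27]
  [8] addr=0x6d blk=27 s=3: VC-HIT | VC [43]
  [9] addr=0x21 blk=8 s=0: MISS | VC [43]
  [10] addr=0x42 blk=16 s=0: MISS | VC [43, 8]
  [11] addr=0x20 blk=8 s=0: VC-HIT | VC [43, 16]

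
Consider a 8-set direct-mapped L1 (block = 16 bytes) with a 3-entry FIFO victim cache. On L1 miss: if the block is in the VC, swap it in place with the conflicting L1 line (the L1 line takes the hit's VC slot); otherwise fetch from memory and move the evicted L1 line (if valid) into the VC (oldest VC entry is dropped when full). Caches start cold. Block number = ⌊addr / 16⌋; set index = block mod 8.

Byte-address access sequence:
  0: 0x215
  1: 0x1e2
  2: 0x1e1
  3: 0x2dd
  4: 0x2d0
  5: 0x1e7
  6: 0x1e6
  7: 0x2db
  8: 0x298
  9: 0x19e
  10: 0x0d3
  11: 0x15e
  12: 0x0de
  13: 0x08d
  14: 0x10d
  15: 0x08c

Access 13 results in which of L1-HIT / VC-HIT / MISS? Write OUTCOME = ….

#0 0x215→b33/s1 MISS; vc=[]
#1 0x1e2→b30/s6 MISS; vc=[]
#2 0x1e1→b30/s6 L1-HIT; vc=[]
#3 0x2dd→b45/s5 MISS; vc=[]
#4 0x2d0→b45/s5 L1-HIT; vc=[]
#5 0x1e7→b30/s6 L1-HIT; vc=[]
#6 0x1e6→b30/s6 L1-HIT; vc=[]
#7 0x2db→b45/s5 L1-HIT; vc=[]
#8 0x298→b41/s1 MISS; vc=[33]
#9 0x19e→b25/s1 MISS; vc=[33,41]
#10 0xd3→b13/s5 MISS; vc=[33,41,45]
#11 0x15e→b21/s5 MISS; vc=[41,45,13]
#12 0xde→b13/s5 VC-HIT; vc=[41,45,21]
#13 0x8d→b8/s0 MISS; vc=[41,45,21]
#14 0x10d→b16/s0 MISS; vc=[45,21,8]
#15 0x8c→b8/s0 VC-HIT; vc=[45,21,16]

OUTCOME = MISS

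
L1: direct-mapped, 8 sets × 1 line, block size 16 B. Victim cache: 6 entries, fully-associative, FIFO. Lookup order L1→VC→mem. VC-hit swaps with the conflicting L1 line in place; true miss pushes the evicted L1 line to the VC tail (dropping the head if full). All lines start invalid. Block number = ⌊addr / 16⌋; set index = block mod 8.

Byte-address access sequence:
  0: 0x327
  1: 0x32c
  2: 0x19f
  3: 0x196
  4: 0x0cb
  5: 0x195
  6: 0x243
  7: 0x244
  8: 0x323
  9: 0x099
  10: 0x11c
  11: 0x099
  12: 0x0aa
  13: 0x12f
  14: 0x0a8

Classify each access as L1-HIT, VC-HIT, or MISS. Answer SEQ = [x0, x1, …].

0: 0x327 (blk 50, set 2) → MISS  vc=[]
1: 0x32c (blk 50, set 2) → L1-HIT  vc=[]
2: 0x19f (blk 25, set 1) → MISS  vc=[]
3: 0x196 (blk 25, set 1) → L1-HIT  vc=[]
4: 0xcb (blk 12, set 4) → MISS  vc=[]
5: 0x195 (blk 25, set 1) → L1-HIT  vc=[]
6: 0x243 (blk 36, set 4) → MISS  vc=[12]
7: 0x244 (blk 36, set 4) → L1-HIT  vc=[12]
8: 0x323 (blk 50, set 2) → L1-HIT  vc=[12]
9: 0x99 (blk 9, set 1) → MISS  vc=[12, 25]
10: 0x11c (blk 17, set 1) → MISS  vc=[12, 25, 9]
11: 0x99 (blk 9, set 1) → VC-HIT  vc=[12, 25, 17]
12: 0xaa (blk 10, set 2) → MISS  vc=[12, 25, 17, 50]
13: 0x12f (blk 18, set 2) → MISS  vc=[12, 25, 17, 50, 10]
14: 0xa8 (blk 10, set 2) → VC-HIT  vc=[12, 25, 17, 50, 18]

SEQ = [MISS, L1-HIT, MISS, L1-HIT, MISS, L1-HIT, MISS, L1-HIT, L1-HIT, MISS, MISS, VC-HIT, MISS, MISS, VC-HIT]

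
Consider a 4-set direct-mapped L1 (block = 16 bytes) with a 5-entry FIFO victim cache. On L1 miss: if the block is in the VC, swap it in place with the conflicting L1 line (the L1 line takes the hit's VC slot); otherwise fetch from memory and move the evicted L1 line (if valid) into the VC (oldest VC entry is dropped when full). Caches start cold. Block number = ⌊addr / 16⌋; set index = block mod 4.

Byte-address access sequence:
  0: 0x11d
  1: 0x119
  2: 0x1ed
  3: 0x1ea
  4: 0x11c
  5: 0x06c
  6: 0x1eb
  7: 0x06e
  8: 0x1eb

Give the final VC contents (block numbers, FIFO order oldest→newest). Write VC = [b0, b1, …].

  [0] addr=0x11d blk=17 s=1: MISS | VC []
  [1] addr=0x119 blk=17 s=1: L1-HIT | VC []
  [2] addr=0x1ed blk=30 s=2: MISS | VC []
  [3] addr=0x1ea blk=30 s=2: L1-HIT | VC []
  [4] addr=0x11c blk=17 s=1: L1-HIT | VC []
  [5] addr=0x6c blk=6 s=2: MISS | VC [30]
  [6] addr=0x1eb blk=30 s=2: VC-HIT | VC [6]
  [7] addr=0x6e blk=6 s=2: VC-HIT | VC [30]
  [8] addr=0x1eb blk=30 s=2: VC-HIT | VC [6]

VC = [6]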